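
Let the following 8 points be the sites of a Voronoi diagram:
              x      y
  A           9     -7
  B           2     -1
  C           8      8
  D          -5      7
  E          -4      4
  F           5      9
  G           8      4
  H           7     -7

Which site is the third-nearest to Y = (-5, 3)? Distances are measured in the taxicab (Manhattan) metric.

B

d(Y,A) = 14 + 10 = 24
d(Y,B) = 7 + 4 = 11
d(Y,C) = 13 + 5 = 18
d(Y,D) = 0 + 4 = 4
d(Y,E) = 1 + 1 = 2
d(Y,F) = 10 + 6 = 16
d(Y,G) = 13 + 1 = 14
d(Y,H) = 12 + 10 = 22
Sorted ascending: E, D, B, G, … — the third-nearest is B.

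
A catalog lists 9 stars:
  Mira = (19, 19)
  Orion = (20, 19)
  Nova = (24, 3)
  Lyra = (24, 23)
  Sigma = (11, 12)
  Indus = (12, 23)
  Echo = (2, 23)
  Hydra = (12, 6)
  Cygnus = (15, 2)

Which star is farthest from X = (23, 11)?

Echo

Compare squared distances (the ordering matches that of the actual distances):
d²(X, Mira) = (23−19)² + (11−19)² = 16 + 64 = 80
d²(X, Orion) = (23−20)² + (11−19)² = 9 + 64 = 73
d²(X, Nova) = (23−24)² + (11−3)² = 1 + 64 = 65
d²(X, Lyra) = (23−24)² + (11−23)² = 1 + 144 = 145
d²(X, Sigma) = (23−11)² + (11−12)² = 144 + 1 = 145
d²(X, Indus) = (23−12)² + (11−23)² = 121 + 144 = 265
d²(X, Echo) = (23−2)² + (11−23)² = 441 + 144 = 585
d²(X, Hydra) = (23−12)² + (11−6)² = 121 + 25 = 146
d²(X, Cygnus) = (23−15)² + (11−2)² = 64 + 81 = 145
The largest is to Echo.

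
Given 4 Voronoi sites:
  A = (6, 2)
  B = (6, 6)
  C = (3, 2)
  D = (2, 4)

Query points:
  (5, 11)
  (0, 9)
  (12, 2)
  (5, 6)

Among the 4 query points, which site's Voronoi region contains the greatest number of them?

(5, 11) — d² to each: A:82, B:26, C:85, D:58 → nearest is B
(0, 9) — d² to each: A:85, B:45, C:58, D:29 → nearest is D
(12, 2) — d² to each: A:36, B:52, C:81, D:104 → nearest is A
(5, 6) — d² to each: A:17, B:1, C:20, D:13 → nearest is B
Tally — A:1, B:2, D:1. B captures the most (2).

B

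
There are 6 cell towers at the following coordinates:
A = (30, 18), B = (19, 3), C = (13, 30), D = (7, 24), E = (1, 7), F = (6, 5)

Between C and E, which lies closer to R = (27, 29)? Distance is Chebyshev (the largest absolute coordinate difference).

d(R,C) = max(14, 1) = 14
d(R,E) = max(26, 22) = 26
14 < 26, so C is closer.

C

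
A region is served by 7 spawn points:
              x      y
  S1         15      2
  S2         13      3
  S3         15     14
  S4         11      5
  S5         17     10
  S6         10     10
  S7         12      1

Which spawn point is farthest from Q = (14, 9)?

Compare squared distances (the ordering matches that of the actual distances):
|QS1|² = (14−15)² + (9−2)² = 1 + 49 = 50
|QS2|² = (14−13)² + (9−3)² = 1 + 36 = 37
|QS3|² = (14−15)² + (9−14)² = 1 + 25 = 26
|QS4|² = (14−11)² + (9−5)² = 9 + 16 = 25
|QS5|² = (14−17)² + (9−10)² = 9 + 1 = 10
|QS6|² = (14−10)² + (9−10)² = 16 + 1 = 17
|QS7|² = (14−12)² + (9−1)² = 4 + 64 = 68
The largest is to S7.

S7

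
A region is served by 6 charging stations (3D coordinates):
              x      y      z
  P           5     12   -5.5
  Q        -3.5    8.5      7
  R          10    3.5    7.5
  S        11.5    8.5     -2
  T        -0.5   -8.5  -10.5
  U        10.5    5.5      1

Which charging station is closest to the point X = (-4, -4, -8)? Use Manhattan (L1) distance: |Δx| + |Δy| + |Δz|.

T

d(X,P) = |-4−5| + |-4−12| + |-8−(-5.5)| = 9 + 16 + 2.5 = 27.5
d(X,Q) = |-4−(-3.5)| + |-4−8.5| + |-8−7| = 0.5 + 12.5 + 15 = 28
d(X,R) = |-4−10| + |-4−3.5| + |-8−7.5| = 14 + 7.5 + 15.5 = 37
d(X,S) = |-4−11.5| + |-4−8.5| + |-8−(-2)| = 15.5 + 12.5 + 6 = 34
d(X,T) = |-4−(-0.5)| + |-4−(-8.5)| + |-8−(-10.5)| = 3.5 + 4.5 + 2.5 = 10.5
d(X,U) = |-4−10.5| + |-4−5.5| + |-8−1| = 14.5 + 9.5 + 9 = 33
Minimum is at T.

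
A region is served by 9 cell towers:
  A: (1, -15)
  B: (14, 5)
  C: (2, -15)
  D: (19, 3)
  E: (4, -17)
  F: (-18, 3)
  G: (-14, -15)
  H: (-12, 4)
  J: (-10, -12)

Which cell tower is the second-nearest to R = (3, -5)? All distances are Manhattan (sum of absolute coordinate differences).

A

d(R,A) = 2 + 10 = 12
d(R,B) = 11 + 10 = 21
d(R,C) = 1 + 10 = 11
d(R,D) = 16 + 8 = 24
d(R,E) = 1 + 12 = 13
d(R,F) = 21 + 8 = 29
d(R,G) = 17 + 10 = 27
d(R,H) = 15 + 9 = 24
d(R,J) = 13 + 7 = 20
Sorted ascending: C, A, E, … — the second-nearest is A.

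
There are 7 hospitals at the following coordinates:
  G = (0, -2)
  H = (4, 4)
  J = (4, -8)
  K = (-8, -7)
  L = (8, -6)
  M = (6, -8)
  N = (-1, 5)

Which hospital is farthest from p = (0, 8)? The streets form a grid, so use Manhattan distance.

d(p,G) = |0−0| + |8−(-2)| = 0 + 10 = 10
d(p,H) = |0−4| + |8−4| = 4 + 4 = 8
d(p,J) = |0−4| + |8−(-8)| = 4 + 16 = 20
d(p,K) = |0−(-8)| + |8−(-7)| = 8 + 15 = 23
d(p,L) = |0−8| + |8−(-6)| = 8 + 14 = 22
d(p,M) = |0−6| + |8−(-8)| = 6 + 16 = 22
d(p,N) = |0−(-1)| + |8−5| = 1 + 3 = 4
The largest is to K.

K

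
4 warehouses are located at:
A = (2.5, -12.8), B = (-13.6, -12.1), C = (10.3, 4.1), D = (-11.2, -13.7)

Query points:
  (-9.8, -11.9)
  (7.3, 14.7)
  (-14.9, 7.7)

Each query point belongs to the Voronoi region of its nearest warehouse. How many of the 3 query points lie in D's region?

(-9.8, -11.9) — d² to each: A:152.1, B:14.48, C:660.01, D:5.2 → nearest is D
(7.3, 14.7) — d² to each: A:779.29, B:1155.05, C:121.36, D:1148.81 → nearest is C
(-14.9, 7.7) — d² to each: A:723.01, B:393.73, C:648, D:471.65 → nearest is B
1 of the 3 points has D as nearest.

1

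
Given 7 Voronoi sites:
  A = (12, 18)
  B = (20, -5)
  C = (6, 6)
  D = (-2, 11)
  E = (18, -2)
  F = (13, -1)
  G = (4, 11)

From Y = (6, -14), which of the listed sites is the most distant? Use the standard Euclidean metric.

A

Since √ is increasing, it suffices to compare squared distances:
|YA|² = 36 + 1024 = 1060
|YB|² = 196 + 81 = 277
|YC|² = 0 + 400 = 400
|YD|² = 64 + 625 = 689
|YE|² = 144 + 144 = 288
|YF|² = 49 + 169 = 218
|YG|² = 4 + 625 = 629
The largest is to A.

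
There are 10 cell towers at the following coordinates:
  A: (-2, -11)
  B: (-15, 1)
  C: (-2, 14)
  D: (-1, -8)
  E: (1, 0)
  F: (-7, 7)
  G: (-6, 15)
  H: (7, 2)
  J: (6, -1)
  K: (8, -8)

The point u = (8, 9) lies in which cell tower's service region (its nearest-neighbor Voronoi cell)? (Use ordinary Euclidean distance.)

H

Squared Euclidean distances:
|uA|² = 100 + 400 = 500
|uB|² = 529 + 64 = 593
|uC|² = 100 + 25 = 125
|uD|² = 81 + 289 = 370
|uE|² = 49 + 81 = 130
|uF|² = 225 + 4 = 229
|uG|² = 196 + 36 = 232
|uH|² = 1 + 49 = 50
|uJ|² = 4 + 100 = 104
|uK|² = 0 + 289 = 289
The smallest is to H, so u lies in the Voronoi region of H.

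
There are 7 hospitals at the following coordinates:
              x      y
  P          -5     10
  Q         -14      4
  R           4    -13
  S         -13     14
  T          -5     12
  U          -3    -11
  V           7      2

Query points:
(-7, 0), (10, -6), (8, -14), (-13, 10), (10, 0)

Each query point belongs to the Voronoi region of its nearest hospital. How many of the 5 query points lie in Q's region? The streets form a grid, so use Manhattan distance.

1

(-7, 0) — d to each: P:12, Q:11, R:24, S:20, T:14, U:15, V:16 → nearest is Q
(10, -6) — d to each: P:31, Q:34, R:13, S:43, T:33, U:18, V:11 → nearest is V
(8, -14) — d to each: P:37, Q:40, R:5, S:49, T:39, U:14, V:17 → nearest is R
(-13, 10) — d to each: P:8, Q:7, R:40, S:4, T:10, U:31, V:28 → nearest is S
(10, 0) — d to each: P:25, Q:28, R:19, S:37, T:27, U:24, V:5 → nearest is V
1 of the 5 points has Q as nearest.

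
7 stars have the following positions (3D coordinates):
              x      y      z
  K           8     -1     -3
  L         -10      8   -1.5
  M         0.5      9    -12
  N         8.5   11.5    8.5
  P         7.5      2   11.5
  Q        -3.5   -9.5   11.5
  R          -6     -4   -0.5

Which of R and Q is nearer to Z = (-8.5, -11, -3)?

Compare squared distances:
|ZR|² = (-8.5−(-6))² + (-11−(-4))² + (-3−(-0.5))² = 6.25 + 49 + 6.25 = 61.5
|ZQ|² = (-8.5−(-3.5))² + (-11−(-9.5))² + (-3−11.5)² = 25 + 2.25 + 210.25 = 237.5
61.5 < 237.5, so R is closer.

R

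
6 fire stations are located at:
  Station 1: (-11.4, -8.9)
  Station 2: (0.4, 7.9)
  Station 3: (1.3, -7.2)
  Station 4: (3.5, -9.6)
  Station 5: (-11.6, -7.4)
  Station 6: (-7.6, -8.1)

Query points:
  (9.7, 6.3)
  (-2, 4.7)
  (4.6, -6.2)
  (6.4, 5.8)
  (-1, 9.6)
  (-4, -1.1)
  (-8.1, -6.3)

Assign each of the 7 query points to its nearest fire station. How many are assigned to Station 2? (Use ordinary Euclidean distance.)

(9.7, 6.3) — d² to each: Station 1:676.25, Station 2:89.05, Station 3:252.81, Station 4:291.25, Station 5:641.38, Station 6:506.65 → nearest is Station 2
(-2, 4.7) — d² to each: Station 1:273.32, Station 2:16, Station 3:152.5, Station 4:234.74, Station 5:238.57, Station 6:195.2 → nearest is Station 2
(4.6, -6.2) — d² to each: Station 1:263.29, Station 2:216.45, Station 3:11.89, Station 4:12.77, Station 5:263.88, Station 6:152.45 → nearest is Station 3
(6.4, 5.8) — d² to each: Station 1:532.93, Station 2:40.41, Station 3:195.01, Station 4:245.57, Station 5:498.24, Station 6:389.21 → nearest is Station 2
(-1, 9.6) — d² to each: Station 1:450.41, Station 2:4.85, Station 3:287.53, Station 4:388.89, Station 5:401.36, Station 6:356.85 → nearest is Station 2
(-4, -1.1) — d² to each: Station 1:115.6, Station 2:100.36, Station 3:65.3, Station 4:128.5, Station 5:97.45, Station 6:61.96 → nearest is Station 6
(-8.1, -6.3) — d² to each: Station 1:17.65, Station 2:273.89, Station 3:89.17, Station 4:145.45, Station 5:13.46, Station 6:3.49 → nearest is Station 6
4 of the 7 points have Station 2 as nearest.

4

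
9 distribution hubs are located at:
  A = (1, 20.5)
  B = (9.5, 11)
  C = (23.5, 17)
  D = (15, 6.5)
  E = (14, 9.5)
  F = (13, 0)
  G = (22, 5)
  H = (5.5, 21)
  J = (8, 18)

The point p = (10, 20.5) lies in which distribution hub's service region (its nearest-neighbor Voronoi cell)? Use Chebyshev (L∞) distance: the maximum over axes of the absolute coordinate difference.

J

d(p,A) = max(9, 0) = 9
d(p,B) = max(0.5, 9.5) = 9.5
d(p,C) = max(13.5, 3.5) = 13.5
d(p,D) = max(5, 14) = 14
d(p,E) = max(4, 11) = 11
d(p,F) = max(3, 20.5) = 20.5
d(p,G) = max(12, 15.5) = 15.5
d(p,H) = max(4.5, 0.5) = 4.5
d(p,J) = max(2, 2.5) = 2.5
Minimum is at J.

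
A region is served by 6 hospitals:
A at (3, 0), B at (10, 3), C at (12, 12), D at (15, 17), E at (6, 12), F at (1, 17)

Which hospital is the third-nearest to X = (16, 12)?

E

Squared Euclidean distances:
|XA|² = (16−3)² + (12−0)² = 169 + 144 = 313
|XB|² = (16−10)² + (12−3)² = 36 + 81 = 117
|XC|² = (16−12)² + (12−12)² = 16 + 0 = 16
|XD|² = (16−15)² + (12−17)² = 1 + 25 = 26
|XE|² = (16−6)² + (12−12)² = 100 + 0 = 100
|XF|² = (16−1)² + (12−17)² = 225 + 25 = 250
Sorted ascending: C, D, E, B, … — the third-nearest is E.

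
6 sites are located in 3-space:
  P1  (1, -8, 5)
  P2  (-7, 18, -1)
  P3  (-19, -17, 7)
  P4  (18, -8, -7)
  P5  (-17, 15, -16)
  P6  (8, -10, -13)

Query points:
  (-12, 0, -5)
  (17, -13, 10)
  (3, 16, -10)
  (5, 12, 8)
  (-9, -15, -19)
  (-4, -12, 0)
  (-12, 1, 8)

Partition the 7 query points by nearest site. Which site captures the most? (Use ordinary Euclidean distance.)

(-12, 0, -5) — d² to each: P1:333, P2:365, P3:482, P4:968, P5:371, P6:564 → nearest is P1
(17, -13, 10) — d² to each: P1:306, P2:1658, P3:1321, P4:315, P5:2616, P6:619 → nearest is P1
(3, 16, -10) — d² to each: P1:805, P2:185, P3:1862, P4:810, P5:437, P6:710 → nearest is P2
(5, 12, 8) — d² to each: P1:425, P2:261, P3:1418, P4:794, P5:1069, P6:934 → nearest is P2
(-9, -15, -19) — d² to each: P1:725, P2:1417, P3:780, P4:922, P5:973, P6:350 → nearest is P6
(-4, -12, 0) — d² to each: P1:66, P2:910, P3:299, P4:549, P5:1154, P6:317 → nearest is P1
(-12, 1, 8) — d² to each: P1:259, P2:395, P3:374, P4:1206, P5:797, P6:962 → nearest is P1
Tally — P1:4, P2:2, P6:1. P1 captures the most (4).

P1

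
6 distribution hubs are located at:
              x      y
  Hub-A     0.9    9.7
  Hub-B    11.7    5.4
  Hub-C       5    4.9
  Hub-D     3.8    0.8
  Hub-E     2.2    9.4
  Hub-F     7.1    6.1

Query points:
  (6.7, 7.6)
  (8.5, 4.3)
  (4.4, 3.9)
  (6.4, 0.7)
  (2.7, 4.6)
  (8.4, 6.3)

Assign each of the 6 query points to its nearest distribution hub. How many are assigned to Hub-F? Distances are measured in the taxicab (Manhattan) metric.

3

(6.7, 7.6) — d to each: Hub-A:7.9, Hub-B:7.2, Hub-C:4.4, Hub-D:9.7, Hub-E:6.3, Hub-F:1.9 → nearest is Hub-F
(8.5, 4.3) — d to each: Hub-A:13, Hub-B:4.3, Hub-C:4.1, Hub-D:8.2, Hub-E:11.4, Hub-F:3.2 → nearest is Hub-F
(4.4, 3.9) — d to each: Hub-A:9.3, Hub-B:8.8, Hub-C:1.6, Hub-D:3.7, Hub-E:7.7, Hub-F:4.9 → nearest is Hub-C
(6.4, 0.7) — d to each: Hub-A:14.5, Hub-B:10, Hub-C:5.6, Hub-D:2.7, Hub-E:12.9, Hub-F:6.1 → nearest is Hub-D
(2.7, 4.6) — d to each: Hub-A:6.9, Hub-B:9.8, Hub-C:2.6, Hub-D:4.9, Hub-E:5.3, Hub-F:5.9 → nearest is Hub-C
(8.4, 6.3) — d to each: Hub-A:10.9, Hub-B:4.2, Hub-C:4.8, Hub-D:10.1, Hub-E:9.3, Hub-F:1.5 → nearest is Hub-F
3 of the 6 points have Hub-F as nearest.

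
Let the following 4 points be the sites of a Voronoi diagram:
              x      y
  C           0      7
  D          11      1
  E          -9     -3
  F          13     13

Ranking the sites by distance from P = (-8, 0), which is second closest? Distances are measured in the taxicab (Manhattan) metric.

C

d(P,C) = |-8−0| + |0−7| = 8 + 7 = 15
d(P,D) = |-8−11| + |0−1| = 19 + 1 = 20
d(P,E) = |-8−(-9)| + |0−(-3)| = 1 + 3 = 4
d(P,F) = |-8−13| + |0−13| = 21 + 13 = 34
Sorted ascending: E, C, D, … — the second-nearest is C.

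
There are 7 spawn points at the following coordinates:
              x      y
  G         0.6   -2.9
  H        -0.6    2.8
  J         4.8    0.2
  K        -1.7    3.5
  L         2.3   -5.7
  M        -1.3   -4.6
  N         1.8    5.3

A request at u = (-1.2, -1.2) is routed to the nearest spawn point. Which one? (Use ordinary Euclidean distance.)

G

Since √ is increasing, it suffices to compare squared distances:
|uG|² = 3.24 + 2.89 = 6.13
|uH|² = 0.36 + 16 = 16.36
|uJ|² = 36 + 1.96 = 37.96
|uK|² = 0.25 + 22.09 = 22.34
|uL|² = 12.25 + 20.25 = 32.5
|uM|² = 0.01 + 11.56 = 11.57
|uN|² = 9 + 42.25 = 51.25
The smallest is to G, so u lies in the Voronoi region of G.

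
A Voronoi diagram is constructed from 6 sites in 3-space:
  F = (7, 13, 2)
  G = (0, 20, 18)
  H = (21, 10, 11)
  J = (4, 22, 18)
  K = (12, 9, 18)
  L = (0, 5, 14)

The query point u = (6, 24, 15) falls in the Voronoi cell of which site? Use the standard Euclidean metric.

J

Squared Euclidean distances:
|uF|² = (6−7)² + (24−13)² + (15−2)² = 1 + 121 + 169 = 291
|uG|² = (6−0)² + (24−20)² + (15−18)² = 36 + 16 + 9 = 61
|uH|² = (6−21)² + (24−10)² + (15−11)² = 225 + 196 + 16 = 437
|uJ|² = (6−4)² + (24−22)² + (15−18)² = 4 + 4 + 9 = 17
|uK|² = (6−12)² + (24−9)² + (15−18)² = 36 + 225 + 9 = 270
|uL|² = (6−0)² + (24−5)² + (15−14)² = 36 + 361 + 1 = 398
J is nearest.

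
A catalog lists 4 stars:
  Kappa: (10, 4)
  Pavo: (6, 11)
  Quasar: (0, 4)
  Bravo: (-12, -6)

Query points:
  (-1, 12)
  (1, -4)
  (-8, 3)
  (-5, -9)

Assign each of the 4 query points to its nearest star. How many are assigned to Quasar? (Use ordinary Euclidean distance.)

(-1, 12) — d² to each: Kappa:185, Pavo:50, Quasar:65, Bravo:445 → nearest is Pavo
(1, -4) — d² to each: Kappa:145, Pavo:250, Quasar:65, Bravo:173 → nearest is Quasar
(-8, 3) — d² to each: Kappa:325, Pavo:260, Quasar:65, Bravo:97 → nearest is Quasar
(-5, -9) — d² to each: Kappa:394, Pavo:521, Quasar:194, Bravo:58 → nearest is Bravo
2 of the 4 points have Quasar as nearest.

2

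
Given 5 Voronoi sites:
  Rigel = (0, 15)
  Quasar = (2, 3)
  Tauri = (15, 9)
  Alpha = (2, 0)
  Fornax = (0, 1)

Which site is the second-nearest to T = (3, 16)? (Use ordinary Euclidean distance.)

Compare squared distances (the ordering matches that of the actual distances):
d²(T, Rigel) = (3−0)² + (16−15)² = 9 + 1 = 10
d²(T, Quasar) = (3−2)² + (16−3)² = 1 + 169 = 170
d²(T, Tauri) = (3−15)² + (16−9)² = 144 + 49 = 193
d²(T, Alpha) = (3−2)² + (16−0)² = 1 + 256 = 257
d²(T, Fornax) = (3−0)² + (16−1)² = 9 + 225 = 234
Sorted ascending: Rigel, Quasar, Tauri, … — the second-nearest is Quasar.

Quasar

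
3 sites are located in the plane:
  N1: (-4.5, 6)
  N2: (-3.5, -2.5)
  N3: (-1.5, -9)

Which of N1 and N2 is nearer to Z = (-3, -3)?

Compare squared distances:
|ZN1|² = (-3−(-4.5))² + (-3−6)² = 2.25 + 81 = 83.25
|ZN2|² = (-3−(-3.5))² + (-3−(-2.5))² = 0.25 + 0.25 = 0.5
83.25 > 0.5, so N2 is closer.

N2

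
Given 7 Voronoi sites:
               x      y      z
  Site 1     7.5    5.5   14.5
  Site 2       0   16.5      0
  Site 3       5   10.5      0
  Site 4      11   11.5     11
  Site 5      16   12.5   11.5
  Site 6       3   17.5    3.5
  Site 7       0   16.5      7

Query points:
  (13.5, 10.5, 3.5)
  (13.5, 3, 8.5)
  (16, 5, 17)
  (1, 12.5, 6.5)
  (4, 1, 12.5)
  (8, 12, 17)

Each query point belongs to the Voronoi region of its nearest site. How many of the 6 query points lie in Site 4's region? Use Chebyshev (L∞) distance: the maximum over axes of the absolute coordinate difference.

(13.5, 10.5, 3.5) — d to each: Site 1:11, Site 2:13.5, Site 3:8.5, Site 4:7.5, Site 5:8, Site 6:10.5, Site 7:13.5 → nearest is Site 4
(13.5, 3, 8.5) — d to each: Site 1:6, Site 2:13.5, Site 3:8.5, Site 4:8.5, Site 5:9.5, Site 6:14.5, Site 7:13.5 → nearest is Site 1
(16, 5, 17) — d to each: Site 1:8.5, Site 2:17, Site 3:17, Site 4:6.5, Site 5:7.5, Site 6:13.5, Site 7:16 → nearest is Site 4
(1, 12.5, 6.5) — d to each: Site 1:8, Site 2:6.5, Site 3:6.5, Site 4:10, Site 5:15, Site 6:5, Site 7:4 → nearest is Site 7
(4, 1, 12.5) — d to each: Site 1:4.5, Site 2:15.5, Site 3:12.5, Site 4:10.5, Site 5:12, Site 6:16.5, Site 7:15.5 → nearest is Site 1
(8, 12, 17) — d to each: Site 1:6.5, Site 2:17, Site 3:17, Site 4:6, Site 5:8, Site 6:13.5, Site 7:10 → nearest is Site 4
3 of the 6 points have Site 4 as nearest.

3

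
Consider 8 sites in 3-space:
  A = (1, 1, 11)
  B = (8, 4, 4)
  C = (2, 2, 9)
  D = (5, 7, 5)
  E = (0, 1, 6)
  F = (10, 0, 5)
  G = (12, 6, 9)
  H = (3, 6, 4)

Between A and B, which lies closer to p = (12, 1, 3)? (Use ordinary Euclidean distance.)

B

Compare squared distances:
|pA|² = (12−1)² + (1−1)² + (3−11)² = 121 + 0 + 64 = 185
|pB|² = (12−8)² + (1−4)² + (3−4)² = 16 + 9 + 1 = 26
185 > 26, so B is closer.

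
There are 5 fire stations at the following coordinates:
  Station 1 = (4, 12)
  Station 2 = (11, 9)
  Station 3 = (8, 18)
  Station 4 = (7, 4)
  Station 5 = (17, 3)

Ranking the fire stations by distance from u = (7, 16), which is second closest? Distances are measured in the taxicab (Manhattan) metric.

Station 1

d(u, Station 1) = |7−4| + |16−12| = 3 + 4 = 7
d(u, Station 2) = |7−11| + |16−9| = 4 + 7 = 11
d(u, Station 3) = |7−8| + |16−18| = 1 + 2 = 3
d(u, Station 4) = |7−7| + |16−4| = 0 + 12 = 12
d(u, Station 5) = |7−17| + |16−3| = 10 + 13 = 23
Sorted ascending: Station 3, Station 1, Station 2, … — the second-nearest is Station 1.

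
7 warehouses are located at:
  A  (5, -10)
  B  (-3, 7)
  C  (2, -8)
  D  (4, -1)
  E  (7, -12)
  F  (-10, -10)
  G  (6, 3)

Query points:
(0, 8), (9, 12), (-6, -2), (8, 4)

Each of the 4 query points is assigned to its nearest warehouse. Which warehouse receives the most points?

(0, 8) — d² to each: A:349, B:10, C:260, D:97, E:449, F:424, G:61 → nearest is B
(9, 12) — d² to each: A:500, B:169, C:449, D:194, E:580, F:845, G:90 → nearest is G
(-6, -2) — d² to each: A:185, B:90, C:100, D:101, E:269, F:80, G:169 → nearest is F
(8, 4) — d² to each: A:205, B:130, C:180, D:41, E:257, F:520, G:5 → nearest is G
Tally — B:1, F:1, G:2. G captures the most (2).

G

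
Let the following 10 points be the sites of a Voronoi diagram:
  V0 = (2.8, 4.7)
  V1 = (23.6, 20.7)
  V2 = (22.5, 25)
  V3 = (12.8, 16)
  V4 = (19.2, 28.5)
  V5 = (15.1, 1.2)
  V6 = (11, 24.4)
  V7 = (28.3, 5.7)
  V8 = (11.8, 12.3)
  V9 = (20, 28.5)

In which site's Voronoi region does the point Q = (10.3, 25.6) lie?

V6

Compare squared distances (the ordering matches that of the actual distances):
|QV0|² = (10.3−2.8)² + (25.6−4.7)² = 56.25 + 436.81 = 493.06
|QV1|² = (10.3−23.6)² + (25.6−20.7)² = 176.89 + 24.01 = 200.9
|QV2|² = (10.3−22.5)² + (25.6−25)² = 148.84 + 0.36 = 149.2
|QV3|² = (10.3−12.8)² + (25.6−16)² = 6.25 + 92.16 = 98.41
|QV4|² = (10.3−19.2)² + (25.6−28.5)² = 79.21 + 8.41 = 87.62
|QV5|² = (10.3−15.1)² + (25.6−1.2)² = 23.04 + 595.36 = 618.4
|QV6|² = (10.3−11)² + (25.6−24.4)² = 0.49 + 1.44 = 1.93
|QV7|² = (10.3−28.3)² + (25.6−5.7)² = 324 + 396.01 = 720.01
|QV8|² = (10.3−11.8)² + (25.6−12.3)² = 2.25 + 176.89 = 179.14
|QV9|² = (10.3−20)² + (25.6−28.5)² = 94.09 + 8.41 = 102.5
V6 is nearest.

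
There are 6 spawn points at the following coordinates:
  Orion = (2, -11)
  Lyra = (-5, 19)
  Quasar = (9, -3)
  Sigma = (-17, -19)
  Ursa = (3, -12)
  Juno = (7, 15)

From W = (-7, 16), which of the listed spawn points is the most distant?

Compare squared distances (the ordering matches that of the actual distances):
d²(W, Orion) = (-7−2)² + (16−(-11))² = 81 + 729 = 810
d²(W, Lyra) = (-7−(-5))² + (16−19)² = 4 + 9 = 13
d²(W, Quasar) = (-7−9)² + (16−(-3))² = 256 + 361 = 617
d²(W, Sigma) = (-7−(-17))² + (16−(-19))² = 100 + 1225 = 1325
d²(W, Ursa) = (-7−3)² + (16−(-12))² = 100 + 784 = 884
d²(W, Juno) = (-7−7)² + (16−15)² = 196 + 1 = 197
The largest is to Sigma.

Sigma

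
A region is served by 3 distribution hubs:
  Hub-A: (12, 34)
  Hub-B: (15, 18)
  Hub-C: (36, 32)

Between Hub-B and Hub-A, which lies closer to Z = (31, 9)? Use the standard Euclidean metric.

Hub-B

Compare squared distances:
d²(Z, Hub-B) = (31−15)² + (9−18)² = 256 + 81 = 337
d²(Z, Hub-A) = (31−12)² + (9−34)² = 361 + 625 = 986
337 < 986, so Hub-B is closer.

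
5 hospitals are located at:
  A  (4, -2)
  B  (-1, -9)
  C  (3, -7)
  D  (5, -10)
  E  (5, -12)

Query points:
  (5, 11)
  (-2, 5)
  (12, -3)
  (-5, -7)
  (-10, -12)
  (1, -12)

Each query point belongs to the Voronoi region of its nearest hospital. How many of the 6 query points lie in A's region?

(5, 11) — d² to each: A:170, B:436, C:328, D:441, E:529 → nearest is A
(-2, 5) — d² to each: A:85, B:197, C:169, D:274, E:338 → nearest is A
(12, -3) — d² to each: A:65, B:205, C:97, D:98, E:130 → nearest is A
(-5, -7) — d² to each: A:106, B:20, C:64, D:109, E:125 → nearest is B
(-10, -12) — d² to each: A:296, B:90, C:194, D:229, E:225 → nearest is B
(1, -12) — d² to each: A:109, B:13, C:29, D:20, E:16 → nearest is B
3 of the 6 points have A as nearest.

3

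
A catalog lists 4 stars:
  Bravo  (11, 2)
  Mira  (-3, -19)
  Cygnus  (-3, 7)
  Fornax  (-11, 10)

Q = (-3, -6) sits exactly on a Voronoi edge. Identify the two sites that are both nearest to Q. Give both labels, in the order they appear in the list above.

Mira and Cygnus

Squared distances from Q to each site:
d²(Q, Bravo) = (-3−11)² + (-6−2)² = 196 + 64 = 260
d²(Q, Mira) = (-3−(-3))² + (-6−(-19))² = 0 + 169 = 169
d²(Q, Cygnus) = (-3−(-3))² + (-6−7)² = 0 + 169 = 169
d²(Q, Fornax) = (-3−(-11))² + (-6−10)² = 64 + 256 = 320
Q is equidistant from Mira and Cygnus (both at squared distance 169), and every other site is strictly farther — so Q lies on the Mira–Cygnus Voronoi edge.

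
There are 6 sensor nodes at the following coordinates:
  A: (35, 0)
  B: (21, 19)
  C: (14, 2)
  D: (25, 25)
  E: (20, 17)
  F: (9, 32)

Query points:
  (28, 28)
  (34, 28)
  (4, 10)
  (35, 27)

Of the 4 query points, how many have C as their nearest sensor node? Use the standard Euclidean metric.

(28, 28) — d² to each: A:833, B:130, C:872, D:18, E:185, F:377 → nearest is D
(34, 28) — d² to each: A:785, B:250, C:1076, D:90, E:317, F:641 → nearest is D
(4, 10) — d² to each: A:1061, B:370, C:164, D:666, E:305, F:509 → nearest is C
(35, 27) — d² to each: A:729, B:260, C:1066, D:104, E:325, F:701 → nearest is D
1 of the 4 points has C as nearest.

1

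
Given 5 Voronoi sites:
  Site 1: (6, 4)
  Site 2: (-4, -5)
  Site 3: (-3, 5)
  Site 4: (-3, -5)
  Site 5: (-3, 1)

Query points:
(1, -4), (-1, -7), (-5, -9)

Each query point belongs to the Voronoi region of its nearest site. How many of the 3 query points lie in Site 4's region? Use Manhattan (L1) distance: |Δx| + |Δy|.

(1, -4) — d to each: Site 1:13, Site 2:6, Site 3:13, Site 4:5, Site 5:9 → nearest is Site 4
(-1, -7) — d to each: Site 1:18, Site 2:5, Site 3:14, Site 4:4, Site 5:10 → nearest is Site 4
(-5, -9) — d to each: Site 1:24, Site 2:5, Site 3:16, Site 4:6, Site 5:12 → nearest is Site 2
2 of the 3 points have Site 4 as nearest.

2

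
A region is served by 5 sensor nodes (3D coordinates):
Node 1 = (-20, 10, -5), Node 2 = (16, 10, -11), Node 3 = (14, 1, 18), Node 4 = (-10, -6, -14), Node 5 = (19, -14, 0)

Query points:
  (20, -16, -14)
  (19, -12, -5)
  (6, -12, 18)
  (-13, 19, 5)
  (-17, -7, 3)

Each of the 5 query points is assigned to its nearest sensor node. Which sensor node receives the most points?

Node 5

(20, -16, -14) — d² to each: Node 1:2357, Node 2:701, Node 3:1349, Node 4:1000, Node 5:201 → nearest is Node 5
(19, -12, -5) — d² to each: Node 1:2005, Node 2:529, Node 3:723, Node 4:958, Node 5:29 → nearest is Node 5
(6, -12, 18) — d² to each: Node 1:1689, Node 2:1425, Node 3:233, Node 4:1316, Node 5:497 → nearest is Node 3
(-13, 19, 5) — d² to each: Node 1:230, Node 2:1178, Node 3:1222, Node 4:995, Node 5:2138 → nearest is Node 1
(-17, -7, 3) — d² to each: Node 1:362, Node 2:1574, Node 3:1250, Node 4:339, Node 5:1354 → nearest is Node 4
Tally — Node 1:1, Node 3:1, Node 4:1, Node 5:2. Node 5 captures the most (2).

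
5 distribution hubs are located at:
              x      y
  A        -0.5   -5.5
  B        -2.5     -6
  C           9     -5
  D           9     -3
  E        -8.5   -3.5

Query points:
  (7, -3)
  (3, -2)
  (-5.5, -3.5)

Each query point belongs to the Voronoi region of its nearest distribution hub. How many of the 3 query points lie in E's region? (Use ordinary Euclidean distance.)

(7, -3) — d² to each: A:62.5, B:99.25, C:8, D:4, E:240.5 → nearest is D
(3, -2) — d² to each: A:24.5, B:46.25, C:45, D:37, E:134.5 → nearest is A
(-5.5, -3.5) — d² to each: A:29, B:15.25, C:212.5, D:210.5, E:9 → nearest is E
1 of the 3 points has E as nearest.

1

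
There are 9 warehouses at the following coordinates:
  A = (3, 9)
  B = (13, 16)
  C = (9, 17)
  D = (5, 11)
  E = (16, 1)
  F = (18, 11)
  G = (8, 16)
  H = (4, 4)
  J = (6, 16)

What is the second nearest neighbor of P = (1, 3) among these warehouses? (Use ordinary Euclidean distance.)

A

Since √ is increasing, it suffices to compare squared distances:
|PA|² = (1−3)² + (3−9)² = 4 + 36 = 40
|PB|² = (1−13)² + (3−16)² = 144 + 169 = 313
|PC|² = (1−9)² + (3−17)² = 64 + 196 = 260
|PD|² = (1−5)² + (3−11)² = 16 + 64 = 80
|PE|² = (1−16)² + (3−1)² = 225 + 4 = 229
|PF|² = (1−18)² + (3−11)² = 289 + 64 = 353
|PG|² = (1−8)² + (3−16)² = 49 + 169 = 218
|PH|² = (1−4)² + (3−4)² = 9 + 1 = 10
|PJ|² = (1−6)² + (3−16)² = 25 + 169 = 194
Sorted ascending: H, A, D, … — the second-nearest is A.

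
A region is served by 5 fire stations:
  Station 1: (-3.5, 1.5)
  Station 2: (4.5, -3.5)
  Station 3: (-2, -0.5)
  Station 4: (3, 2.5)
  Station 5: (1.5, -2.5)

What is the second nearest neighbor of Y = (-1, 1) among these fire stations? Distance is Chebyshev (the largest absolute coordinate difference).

Station 1

d(Y, Station 1) = max(2.5, 0.5) = 2.5
d(Y, Station 2) = max(5.5, 4.5) = 5.5
d(Y, Station 3) = max(1, 1.5) = 1.5
d(Y, Station 4) = max(4, 1.5) = 4
d(Y, Station 5) = max(2.5, 3.5) = 3.5
Sorted ascending: Station 3, Station 1, Station 5, … — the second-nearest is Station 1.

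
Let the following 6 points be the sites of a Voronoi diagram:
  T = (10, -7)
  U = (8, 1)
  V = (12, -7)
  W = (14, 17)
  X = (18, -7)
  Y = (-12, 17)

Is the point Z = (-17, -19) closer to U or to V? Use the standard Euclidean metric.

V

Compare squared distances:
|ZU|² = (-17−8)² + (-19−1)² = 625 + 400 = 1025
|ZV|² = (-17−12)² + (-19−(-7))² = 841 + 144 = 985
1025 > 985, so V is closer.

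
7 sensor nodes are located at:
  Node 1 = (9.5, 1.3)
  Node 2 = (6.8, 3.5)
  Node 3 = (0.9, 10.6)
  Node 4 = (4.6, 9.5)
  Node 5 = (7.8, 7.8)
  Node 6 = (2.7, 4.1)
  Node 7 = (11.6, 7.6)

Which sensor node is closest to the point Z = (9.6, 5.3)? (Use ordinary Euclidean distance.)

Node 7

Compare squared distances (the ordering matches that of the actual distances):
d²(Z, Node 1) = (9.6−9.5)² + (5.3−1.3)² = 0.01 + 16 = 16.01
d²(Z, Node 2) = (9.6−6.8)² + (5.3−3.5)² = 7.84 + 3.24 = 11.08
d²(Z, Node 3) = (9.6−0.9)² + (5.3−10.6)² = 75.69 + 28.09 = 103.78
d²(Z, Node 4) = (9.6−4.6)² + (5.3−9.5)² = 25 + 17.64 = 42.64
d²(Z, Node 5) = (9.6−7.8)² + (5.3−7.8)² = 3.24 + 6.25 = 9.49
d²(Z, Node 6) = (9.6−2.7)² + (5.3−4.1)² = 47.61 + 1.44 = 49.05
d²(Z, Node 7) = (9.6−11.6)² + (5.3−7.6)² = 4 + 5.29 = 9.29
The smallest is to Node 7, so Z lies in the Voronoi region of Node 7.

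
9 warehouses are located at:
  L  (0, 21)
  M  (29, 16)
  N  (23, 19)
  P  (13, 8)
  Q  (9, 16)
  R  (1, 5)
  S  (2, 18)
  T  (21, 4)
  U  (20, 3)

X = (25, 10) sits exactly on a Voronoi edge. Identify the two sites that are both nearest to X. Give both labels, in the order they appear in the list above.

M and T

Squared distances from X to each site:
|XL|² = 625 + 121 = 746
|XM|² = 16 + 36 = 52
|XN|² = 4 + 81 = 85
|XP|² = 144 + 4 = 148
|XQ|² = 256 + 36 = 292
|XR|² = 576 + 25 = 601
|XS|² = 529 + 64 = 593
|XT|² = 16 + 36 = 52
|XU|² = 25 + 49 = 74
X is equidistant from M and T (both at squared distance 52), and every other site is strictly farther — so X lies on the M–T Voronoi edge.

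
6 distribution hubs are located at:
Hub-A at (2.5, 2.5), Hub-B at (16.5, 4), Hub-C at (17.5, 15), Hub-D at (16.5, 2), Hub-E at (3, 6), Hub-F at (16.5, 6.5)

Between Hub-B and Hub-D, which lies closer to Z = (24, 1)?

Compare squared distances:
d²(Z, Hub-B) = (24−16.5)² + (1−4)² = 56.25 + 9 = 65.25
d²(Z, Hub-D) = (24−16.5)² + (1−2)² = 56.25 + 1 = 57.25
65.25 > 57.25, so Hub-D is closer.

Hub-D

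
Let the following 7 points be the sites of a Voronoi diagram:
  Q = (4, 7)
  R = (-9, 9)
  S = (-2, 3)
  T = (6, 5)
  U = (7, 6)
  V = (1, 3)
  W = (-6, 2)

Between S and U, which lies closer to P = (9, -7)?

Compare squared distances:
|PS|² = (9−(-2))² + (-7−3)² = 121 + 100 = 221
|PU|² = (9−7)² + (-7−6)² = 4 + 169 = 173
221 > 173, so U is closer.

U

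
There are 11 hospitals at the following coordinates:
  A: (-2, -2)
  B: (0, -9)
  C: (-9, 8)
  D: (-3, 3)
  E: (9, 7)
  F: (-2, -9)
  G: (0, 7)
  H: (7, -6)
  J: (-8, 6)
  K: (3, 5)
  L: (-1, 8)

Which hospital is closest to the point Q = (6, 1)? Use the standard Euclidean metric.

Since √ is increasing, it suffices to compare squared distances:
|QA|² = (6−(-2))² + (1−(-2))² = 64 + 9 = 73
|QB|² = (6−0)² + (1−(-9))² = 36 + 100 = 136
|QC|² = (6−(-9))² + (1−8)² = 225 + 49 = 274
|QD|² = (6−(-3))² + (1−3)² = 81 + 4 = 85
|QE|² = (6−9)² + (1−7)² = 9 + 36 = 45
|QF|² = (6−(-2))² + (1−(-9))² = 64 + 100 = 164
|QG|² = (6−0)² + (1−7)² = 36 + 36 = 72
|QH|² = (6−7)² + (1−(-6))² = 1 + 49 = 50
|QJ|² = (6−(-8))² + (1−6)² = 196 + 25 = 221
|QK|² = (6−3)² + (1−5)² = 9 + 16 = 25
|QL|² = (6−(-1))² + (1−8)² = 49 + 49 = 98
The smallest is to K, so Q lies in the Voronoi region of K.

K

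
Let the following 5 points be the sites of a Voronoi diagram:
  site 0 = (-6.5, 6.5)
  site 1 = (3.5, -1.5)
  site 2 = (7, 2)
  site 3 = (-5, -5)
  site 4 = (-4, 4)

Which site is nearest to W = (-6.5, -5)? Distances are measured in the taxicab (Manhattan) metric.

site 3

d(W, site 0) = |-6.5−(-6.5)| + |-5−6.5| = 0 + 11.5 = 11.5
d(W, site 1) = |-6.5−3.5| + |-5−(-1.5)| = 10 + 3.5 = 13.5
d(W, site 2) = |-6.5−7| + |-5−2| = 13.5 + 7 = 20.5
d(W, site 3) = |-6.5−(-5)| + |-5−(-5)| = 1.5 + 0 = 1.5
d(W, site 4) = |-6.5−(-4)| + |-5−4| = 2.5 + 9 = 11.5
site 3 is nearest.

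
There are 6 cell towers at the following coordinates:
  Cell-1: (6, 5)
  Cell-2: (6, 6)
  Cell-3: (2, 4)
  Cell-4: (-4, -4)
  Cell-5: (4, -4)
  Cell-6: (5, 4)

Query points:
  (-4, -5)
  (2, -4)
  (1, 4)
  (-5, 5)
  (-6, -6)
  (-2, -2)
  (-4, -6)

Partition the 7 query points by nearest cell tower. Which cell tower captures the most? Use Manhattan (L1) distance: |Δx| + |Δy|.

(-4, -5) — d to each: Cell-1:20, Cell-2:21, Cell-3:15, Cell-4:1, Cell-5:9, Cell-6:18 → nearest is Cell-4
(2, -4) — d to each: Cell-1:13, Cell-2:14, Cell-3:8, Cell-4:6, Cell-5:2, Cell-6:11 → nearest is Cell-5
(1, 4) — d to each: Cell-1:6, Cell-2:7, Cell-3:1, Cell-4:13, Cell-5:11, Cell-6:4 → nearest is Cell-3
(-5, 5) — d to each: Cell-1:11, Cell-2:12, Cell-3:8, Cell-4:10, Cell-5:18, Cell-6:11 → nearest is Cell-3
(-6, -6) — d to each: Cell-1:23, Cell-2:24, Cell-3:18, Cell-4:4, Cell-5:12, Cell-6:21 → nearest is Cell-4
(-2, -2) — d to each: Cell-1:15, Cell-2:16, Cell-3:10, Cell-4:4, Cell-5:8, Cell-6:13 → nearest is Cell-4
(-4, -6) — d to each: Cell-1:21, Cell-2:22, Cell-3:16, Cell-4:2, Cell-5:10, Cell-6:19 → nearest is Cell-4
Tally — Cell-3:2, Cell-4:4, Cell-5:1. Cell-4 captures the most (4).

Cell-4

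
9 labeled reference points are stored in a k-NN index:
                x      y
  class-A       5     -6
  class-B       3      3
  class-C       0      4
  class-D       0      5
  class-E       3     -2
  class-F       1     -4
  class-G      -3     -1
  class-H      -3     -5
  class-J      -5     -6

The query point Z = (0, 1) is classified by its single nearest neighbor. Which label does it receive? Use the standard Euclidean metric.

Compare squared distances (the ordering matches that of the actual distances):
d²(Z, class-A) = 25 + 49 = 74
d²(Z, class-B) = 9 + 4 = 13
d²(Z, class-C) = 0 + 9 = 9
d²(Z, class-D) = 0 + 16 = 16
d²(Z, class-E) = 9 + 9 = 18
d²(Z, class-F) = 1 + 25 = 26
d²(Z, class-G) = 9 + 4 = 13
d²(Z, class-H) = 9 + 36 = 45
d²(Z, class-J) = 25 + 49 = 74
class-C is nearest.

class-C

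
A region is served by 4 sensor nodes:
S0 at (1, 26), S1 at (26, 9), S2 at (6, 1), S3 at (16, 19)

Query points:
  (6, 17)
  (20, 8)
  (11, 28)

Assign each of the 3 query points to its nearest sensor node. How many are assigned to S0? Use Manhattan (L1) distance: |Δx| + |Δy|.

1

(6, 17) — d to each: S0:14, S1:28, S2:16, S3:12 → nearest is S3
(20, 8) — d to each: S0:37, S1:7, S2:21, S3:15 → nearest is S1
(11, 28) — d to each: S0:12, S1:34, S2:32, S3:14 → nearest is S0
1 of the 3 points has S0 as nearest.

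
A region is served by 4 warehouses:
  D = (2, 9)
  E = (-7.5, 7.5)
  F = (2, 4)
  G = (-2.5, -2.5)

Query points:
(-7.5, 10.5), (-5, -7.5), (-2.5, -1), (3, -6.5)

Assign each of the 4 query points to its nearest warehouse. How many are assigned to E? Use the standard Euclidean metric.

1

(-7.5, 10.5) — d² to each: D:92.5, E:9, F:132.5, G:194 → nearest is E
(-5, -7.5) — d² to each: D:321.25, E:231.25, F:181.25, G:31.25 → nearest is G
(-2.5, -1) — d² to each: D:120.25, E:97.25, F:45.25, G:2.25 → nearest is G
(3, -6.5) — d² to each: D:241.25, E:306.25, F:111.25, G:46.25 → nearest is G
1 of the 4 points has E as nearest.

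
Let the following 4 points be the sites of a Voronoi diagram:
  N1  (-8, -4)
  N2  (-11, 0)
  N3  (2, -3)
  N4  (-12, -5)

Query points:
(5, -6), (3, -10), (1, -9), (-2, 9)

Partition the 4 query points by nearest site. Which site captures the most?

N3

(5, -6) — d² to each: N1:173, N2:292, N3:18, N4:290 → nearest is N3
(3, -10) — d² to each: N1:157, N2:296, N3:50, N4:250 → nearest is N3
(1, -9) — d² to each: N1:106, N2:225, N3:37, N4:185 → nearest is N3
(-2, 9) — d² to each: N1:205, N2:162, N3:160, N4:296 → nearest is N3
Tally — N3:4. N3 captures the most (4).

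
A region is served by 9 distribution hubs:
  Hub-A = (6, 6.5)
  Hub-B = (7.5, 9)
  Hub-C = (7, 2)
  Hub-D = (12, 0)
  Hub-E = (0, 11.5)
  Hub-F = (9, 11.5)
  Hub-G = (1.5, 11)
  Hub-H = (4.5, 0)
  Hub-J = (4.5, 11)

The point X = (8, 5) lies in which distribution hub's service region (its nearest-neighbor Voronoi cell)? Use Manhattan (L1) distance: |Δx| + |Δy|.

Hub-A

d(X, Hub-A) = |8−6| + |5−6.5| = 2 + 1.5 = 3.5
d(X, Hub-B) = |8−7.5| + |5−9| = 0.5 + 4 = 4.5
d(X, Hub-C) = |8−7| + |5−2| = 1 + 3 = 4
d(X, Hub-D) = |8−12| + |5−0| = 4 + 5 = 9
d(X, Hub-E) = |8−0| + |5−11.5| = 8 + 6.5 = 14.5
d(X, Hub-F) = |8−9| + |5−11.5| = 1 + 6.5 = 7.5
d(X, Hub-G) = |8−1.5| + |5−11| = 6.5 + 6 = 12.5
d(X, Hub-H) = |8−4.5| + |5−0| = 3.5 + 5 = 8.5
d(X, Hub-J) = |8−4.5| + |5−11| = 3.5 + 6 = 9.5
Hub-A is nearest.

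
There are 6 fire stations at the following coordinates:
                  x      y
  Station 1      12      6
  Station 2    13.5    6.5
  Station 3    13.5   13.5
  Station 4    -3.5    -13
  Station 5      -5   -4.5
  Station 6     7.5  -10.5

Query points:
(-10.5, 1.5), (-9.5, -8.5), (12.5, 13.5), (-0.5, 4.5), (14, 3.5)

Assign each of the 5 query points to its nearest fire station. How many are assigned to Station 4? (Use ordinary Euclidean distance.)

(-10.5, 1.5) — d² to each: Station 1:526.5, Station 2:601, Station 3:720, Station 4:259.25, Station 5:66.25, Station 6:468 → nearest is Station 5
(-9.5, -8.5) — d² to each: Station 1:672.5, Station 2:754, Station 3:1013, Station 4:56.25, Station 5:36.25, Station 6:293 → nearest is Station 5
(12.5, 13.5) — d² to each: Station 1:56.5, Station 2:50, Station 3:1, Station 4:958.25, Station 5:630.25, Station 6:601 → nearest is Station 3
(-0.5, 4.5) — d² to each: Station 1:158.5, Station 2:200, Station 3:277, Station 4:315.25, Station 5:101.25, Station 6:289 → nearest is Station 5
(14, 3.5) — d² to each: Station 1:10.25, Station 2:9.25, Station 3:100.25, Station 4:578.5, Station 5:425, Station 6:238.25 → nearest is Station 2
0 of the 5 points have Station 4 as nearest.

0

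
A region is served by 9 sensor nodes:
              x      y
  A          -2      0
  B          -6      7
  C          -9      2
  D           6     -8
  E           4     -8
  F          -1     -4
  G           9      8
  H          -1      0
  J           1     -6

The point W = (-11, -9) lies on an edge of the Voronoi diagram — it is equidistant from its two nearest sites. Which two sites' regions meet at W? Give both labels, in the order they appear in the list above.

C and F

Squared distances from W to each site:
|WA|² = 81 + 81 = 162
|WB|² = 25 + 256 = 281
|WC|² = 4 + 121 = 125
|WD|² = 289 + 1 = 290
|WE|² = 225 + 1 = 226
|WF|² = 100 + 25 = 125
|WG|² = 400 + 289 = 689
|WH|² = 100 + 81 = 181
|WJ|² = 144 + 9 = 153
W is equidistant from C and F (both at squared distance 125), and every other site is strictly farther — so W lies on the C–F Voronoi edge.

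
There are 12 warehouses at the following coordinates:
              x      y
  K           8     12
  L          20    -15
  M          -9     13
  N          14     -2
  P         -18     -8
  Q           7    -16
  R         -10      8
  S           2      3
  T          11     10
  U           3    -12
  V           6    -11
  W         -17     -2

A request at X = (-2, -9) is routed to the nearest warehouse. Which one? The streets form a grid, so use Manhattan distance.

d(X,K) = |-2−8| + |-9−12| = 10 + 21 = 31
d(X,L) = |-2−20| + |-9−(-15)| = 22 + 6 = 28
d(X,M) = |-2−(-9)| + |-9−13| = 7 + 22 = 29
d(X,N) = |-2−14| + |-9−(-2)| = 16 + 7 = 23
d(X,P) = |-2−(-18)| + |-9−(-8)| = 16 + 1 = 17
d(X,Q) = |-2−7| + |-9−(-16)| = 9 + 7 = 16
d(X,R) = |-2−(-10)| + |-9−8| = 8 + 17 = 25
d(X,S) = |-2−2| + |-9−3| = 4 + 12 = 16
d(X,T) = |-2−11| + |-9−10| = 13 + 19 = 32
d(X,U) = |-2−3| + |-9−(-12)| = 5 + 3 = 8
d(X,V) = |-2−6| + |-9−(-11)| = 8 + 2 = 10
d(X,W) = |-2−(-17)| + |-9−(-2)| = 15 + 7 = 22
The smallest is to U, so X lies in the Voronoi region of U.

U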